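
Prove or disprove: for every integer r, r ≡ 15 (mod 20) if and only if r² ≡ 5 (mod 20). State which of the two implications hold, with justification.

(⇒) holds; (⇐) fails.

[⇒] Suppose r ≡ 15 (mod 20). Write r = 20j + 15. Then (20j + 15)² = 400j² + 600j + 225 = 20(20j² + 30j + 11) + 5, so r² ≡ 5 (mod 20).

[⇐] This fails: take r = 5. Then 5² = 25 ≡ 5 (mod 20), yet 5 ≡ 5 (mod 20), not 15.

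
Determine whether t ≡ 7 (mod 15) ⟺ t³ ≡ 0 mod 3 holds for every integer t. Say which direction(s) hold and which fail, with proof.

Neither implication holds.

Forward direction. This fails: take t = 7. Then 7 ≡ 7 (mod 15), but 7³ = 343 ≡ 1 (mod 3), not 0.

Converse. This fails: take t = 0. Then 0³ = 0 ≡ 0 (mod 3), yet 0 ≡ 0 (mod 15), not 7.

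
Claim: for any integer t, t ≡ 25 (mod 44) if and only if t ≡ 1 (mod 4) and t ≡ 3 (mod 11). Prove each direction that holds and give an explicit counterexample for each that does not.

[⇒] Suppose t ≡ 25 (mod 44); write t = 44j + 25. Since 4 ∣ 44, reducing mod 4 gives t ≡ 25 ≡ 1 (mod 4); since 11 ∣ 44, reducing mod 11 gives t ≡ 25 ≡ 3 (mod 11).

[⇐] Conversely, if t ≡ 1 (mod 4) and t ≡ 3 (mod 11), then by the Chinese remainder theorem t ≡ 25 (mod 44). This is exactly t ≡ 25 (mod 44).

Both directions hold.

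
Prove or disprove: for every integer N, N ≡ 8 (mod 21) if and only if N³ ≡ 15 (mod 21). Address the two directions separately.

[⇒] This fails: take N = 8. Then 8 ≡ 8 (mod 21), but 8³ = 512 ≡ 8 (mod 21), not 15.

[⇐] This fails: take N = 9. Then 9³ = 729 ≡ 15 (mod 21), yet 9 ≡ 9 (mod 21), not 8.

(⇒) fails and (⇐) fails.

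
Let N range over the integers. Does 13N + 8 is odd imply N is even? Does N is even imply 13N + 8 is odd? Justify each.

(→) This fails: N = 7 gives 13N + 8 = 99, which is odd, but 7 is odd, not even.

(←) This also fails: N = 4 is even, but 13N + 8 = 60 is even, not odd.

Both directions fail.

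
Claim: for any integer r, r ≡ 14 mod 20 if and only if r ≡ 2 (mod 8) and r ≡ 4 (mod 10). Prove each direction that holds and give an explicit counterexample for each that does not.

Only the reverse direction holds.

[⇒] This fails: r = 14 gives 14 ≡ 14 (mod 20) but 14 ≡ 6 (mod 8), so the conjunction on the right does not hold.

[⇐] Conversely, if r ≡ 2 (mod 8) and r ≡ 4 (mod 10), then by the Chinese remainder theorem r ≡ 34 (mod 40). Since 34 ≡ 14 (mod 20) and 20 ∣ 40, we get r ≡ 14 (mod 20).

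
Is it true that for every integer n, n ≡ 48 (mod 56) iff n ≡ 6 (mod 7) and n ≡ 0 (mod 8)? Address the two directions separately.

The biconditional holds.

(⟹) Suppose n ≡ 48 (mod 56); write n = 56j + 48. Since 7 ∣ 56, reducing mod 7 gives n ≡ 48 ≡ 6 (mod 7); since 8 ∣ 56, reducing mod 8 gives n ≡ 48 ≡ 0 (mod 8).

(⟸) Conversely, if n ≡ 6 (mod 7) and n ≡ 0 (mod 8), then by the Chinese remainder theorem n ≡ 48 (mod 56). This is exactly n ≡ 48 (mod 56).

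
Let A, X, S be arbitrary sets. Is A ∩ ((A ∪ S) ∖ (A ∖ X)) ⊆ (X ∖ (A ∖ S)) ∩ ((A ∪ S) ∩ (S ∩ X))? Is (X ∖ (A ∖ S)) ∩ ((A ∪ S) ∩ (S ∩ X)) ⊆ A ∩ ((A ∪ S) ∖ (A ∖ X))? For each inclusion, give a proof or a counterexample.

Forward inclusion. This inclusion fails. Take A = {1}, X = {1}, S = ∅; then 1 ∈ A ∩ ((A ∪ S) ∖ (A ∖ X)) but 1 ∉ (X ∖ (A ∖ S)) ∩ ((A ∪ S) ∩ (S ∩ X)).

Reverse inclusion. This inclusion fails. Take A = ∅, X = {1}, S = {1}; then 1 ∈ (X ∖ (A ∖ S)) ∩ ((A ∪ S) ∩ (S ∩ X)) but 1 ∉ A ∩ ((A ∪ S) ∖ (A ∖ X)).

(⊆) fails and (⊇) fails.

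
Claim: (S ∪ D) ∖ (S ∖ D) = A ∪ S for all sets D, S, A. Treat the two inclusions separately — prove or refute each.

Neither inclusion holds.

Forward inclusion. This inclusion fails. Take D = {1}, S = ∅, A = ∅; then 1 ∈ (S ∪ D) ∖ (S ∖ D) but 1 ∉ A ∪ S.

Reverse inclusion. This inclusion fails. Take D = ∅, S = {1}, A = ∅; then 1 ∈ A ∪ S but 1 ∉ (S ∪ D) ∖ (S ∖ D).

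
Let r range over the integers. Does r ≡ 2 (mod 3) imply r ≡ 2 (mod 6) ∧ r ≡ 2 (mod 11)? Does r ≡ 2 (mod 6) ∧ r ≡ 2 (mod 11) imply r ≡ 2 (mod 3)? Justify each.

[⇒] This fails: r = 5 gives 5 ≡ 2 (mod 3) but 5 ≡ 5 (mod 6), so the conjunction on the right does not hold.

[⇐] Conversely, if r ≡ 2 (mod 6) and r ≡ 2 (mod 11), then by the Chinese remainder theorem r ≡ 2 (mod 66). Since 2 ≡ 2 (mod 3) and 3 ∣ 66, we get r ≡ 2 (mod 3).

Only the reverse direction holds.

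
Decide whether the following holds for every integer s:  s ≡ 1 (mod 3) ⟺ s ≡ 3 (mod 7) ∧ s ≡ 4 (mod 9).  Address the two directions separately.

Only the reverse direction holds.

(→) This fails: s = 1 gives 1 ≡ 1 (mod 3) but 1 ≡ 1 (mod 7), so the conjunction on the right does not hold.

(←) Conversely, if s ≡ 3 (mod 7) and s ≡ 4 (mod 9), then by the Chinese remainder theorem s ≡ 31 (mod 63). Since 31 ≡ 1 (mod 3) and 3 ∣ 63, we get s ≡ 1 (mod 3).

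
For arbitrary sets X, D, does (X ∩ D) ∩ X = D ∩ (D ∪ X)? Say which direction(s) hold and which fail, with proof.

Reverse inclusion. This inclusion fails. Take X = ∅, D = {1}; then 1 ∈ D ∩ (D ∪ X) but 1 ∉ (X ∩ D) ∩ X.

Forward inclusion. Let x ∈ (X ∩ D) ∩ X. Then x ∈ X ∩ D, from which x ∈ D ∩ (D ∪ X).

(⊆) holds; (⊇) fails.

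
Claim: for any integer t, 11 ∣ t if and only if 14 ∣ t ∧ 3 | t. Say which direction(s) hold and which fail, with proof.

[⇒] This fails: take t = 11. Certainly 11 ∣ 11, but 14 ∤ 11.

[⇐] This fails: take t = 42. Both 14 ∣ 42 and 3 ∣ 42, yet 42 is not a multiple of 11 (since 42 = 3·11 + 9), so 11 ∤ 42.

(⇒) fails and (⇐) fails.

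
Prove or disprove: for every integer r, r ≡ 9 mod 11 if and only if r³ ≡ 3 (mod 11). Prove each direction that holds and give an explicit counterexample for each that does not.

[⇒] Suppose r ≡ 9 mod 11. Write r = 11j + 9. Then (11j + 9)³ = 1331j³ + 3267j² + 2673j + 729 = 11(121j³ + 297j² + 243j + 66) + 3, so r³ ≡ 3 (mod 11).

[⇐] For the converse, argue contrapositively. If r ≢ 9 (mod 11), then r is congruent to one of 0, 1, 2, 3, 4, 5, 6, 7, 8, 10 modulo 11, and these give r³ ≡ 0, 1, 8, 5, 9, 4, 7, 2, 6, 10 respectively — never 3.

Both directions hold; the statement is true.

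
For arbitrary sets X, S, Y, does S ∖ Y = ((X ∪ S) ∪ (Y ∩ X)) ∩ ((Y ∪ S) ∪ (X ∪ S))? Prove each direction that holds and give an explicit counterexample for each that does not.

Only the forward inclusion holds.

(⊆) Let x ∈ S ∖ Y. Then either x ∈ S and x ∉ X, Y; or x ∈ X ∩ S and x ∉ Y. In each case x ∈ ((X ∪ S) ∪ (Y ∩ X)) ∩ ((Y ∪ S) ∪ (X ∪ S)), so S ∖ Y ⊆ ((X ∪ S) ∪ (Y ∩ X)) ∩ ((Y ∪ S) ∪ (X ∪ S)).

(⊇) This inclusion fails. Take X = {1}, S = ∅, Y = ∅; then 1 ∈ ((X ∪ S) ∪ (Y ∩ X)) ∩ ((Y ∪ S) ∪ (X ∪ S)) but 1 ∉ S ∖ Y.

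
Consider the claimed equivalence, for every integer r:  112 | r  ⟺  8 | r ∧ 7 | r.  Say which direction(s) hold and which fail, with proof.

[⇒] If 112 ∣ r, write r = 112q. Since 112 = 14·8, r = 8·(14q), so 8 ∣ r; and since 112 = 16·7, r = 7·(16q), so 7 ∣ r.

[⇐] This fails: take r = 56. Both 8 ∣ 56 and 7 ∣ 56, yet 56 is not a multiple of 112 (since 56 = 0·112 + 56), so 112 ∤ 56.

Not equivalent: only (⇒) holds.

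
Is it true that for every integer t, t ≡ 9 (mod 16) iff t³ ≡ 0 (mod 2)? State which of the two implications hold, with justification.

Forward direction. This fails: take t = 9. Then 9 ≡ 9 (mod 16), but 9³ = 729 ≡ 1 (mod 2), not 0.

Converse. This fails: take t = 0. Then 0³ = 0 ≡ 0 (mod 2), yet 0 ≡ 0 (mod 16), not 9.

Both directions fail.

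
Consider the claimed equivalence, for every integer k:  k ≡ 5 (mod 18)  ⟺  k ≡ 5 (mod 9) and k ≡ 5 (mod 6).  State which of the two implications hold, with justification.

Equivalent; both directions hold.

(⇒) Suppose k ≡ 5 (mod 18); write k = 18j + 5. Since 9 ∣ 18, reducing mod 9 gives k ≡ 5 (mod 9); since 6 ∣ 18, reducing mod 6 gives k ≡ 5 (mod 6).

(⇐) Conversely, if k ≡ 5 (mod 9) and k ≡ 5 (mod 6), then by the Chinese remainder theorem k ≡ 5 (mod 18). This is exactly k ≡ 5 (mod 18).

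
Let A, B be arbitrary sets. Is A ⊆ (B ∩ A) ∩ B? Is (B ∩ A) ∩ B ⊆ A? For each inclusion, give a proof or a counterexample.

Forward inclusion. This inclusion fails. Take A = {1}, B = ∅; then 1 ∈ A but 1 ∉ (B ∩ A) ∩ B.

Reverse inclusion. Let x ∈ (B ∩ A) ∩ B. Then x ∈ A ∩ B, from which x ∈ A.

(⊆) fails; (⊇) holds.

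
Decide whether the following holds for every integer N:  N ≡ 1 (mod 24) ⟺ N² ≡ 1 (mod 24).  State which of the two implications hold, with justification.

(⟹) Suppose N ≡ 1 (mod 24). Write N = 24j + 1. Then (24j + 1)² = 576j² + 48j + 1 = 24(24j² + 2j) + 1, so N² ≡ 1 (mod 24).

(⟸) This fails: take N = 5. Then 5² = 25 ≡ 1 (mod 24), yet 5 ≡ 5 (mod 24), not 1.

(⇒) holds; (⇐) fails.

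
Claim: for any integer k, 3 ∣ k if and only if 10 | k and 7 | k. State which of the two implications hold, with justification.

Forward direction. This fails: take k = 3. Certainly 3 ∣ 3, but 10 ∤ 3.

Converse. This fails: take k = 70. Both 10 ∣ 70 and 7 ∣ 70, yet 70 is not a multiple of 3 (since 70 = 23·3 + 1), so 3 ∤ 70.

Both directions fail.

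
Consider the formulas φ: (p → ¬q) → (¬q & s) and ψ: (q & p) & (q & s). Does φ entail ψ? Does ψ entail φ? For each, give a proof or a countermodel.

Only the reverse direction holds.

[⇒] This fails. Under p = F, s = T, q = F, the left side is true but the right side is false.

[⇐] Assume the antecedent. If p is true, the antecedent forces (p = T, s = T, q = T), and (p → ¬q) → (¬q & s) holds there. If p is false, the antecedent cannot hold. Either way (p → ¬q) → (¬q & s) holds.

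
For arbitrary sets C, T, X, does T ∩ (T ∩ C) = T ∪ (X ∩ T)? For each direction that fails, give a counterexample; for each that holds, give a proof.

The sets are not equal: only the forward inclusion holds.

(⟹) Let x ∈ T ∩ (T ∩ C). Then either x ∈ C ∩ T and x ∉ X; or x ∈ C ∩ T ∩ X. In each case x ∈ T ∪ (X ∩ T), so T ∩ (T ∩ C) ⊆ T ∪ (X ∩ T).

(⟸) This inclusion fails. Take C = ∅, T = {1}, X = ∅; then 1 ∈ T ∪ (X ∩ T) but 1 ∉ T ∩ (T ∩ C).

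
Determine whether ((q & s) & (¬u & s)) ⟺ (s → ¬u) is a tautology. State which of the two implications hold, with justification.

(⟹) Assume the antecedent. If q is true, the antecedent forces (q = T, u = F, s = T), and s → ¬u holds there. If q is false, the antecedent cannot hold. Either way s → ¬u holds.

(⟸) This fails. Under q = F, u = F, s = F, the left side is false but the right side is true.

The forward direction holds; the converse fails.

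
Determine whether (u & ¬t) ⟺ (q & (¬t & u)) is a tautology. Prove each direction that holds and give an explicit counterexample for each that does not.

[⇒] This fails. Under u = T, t = F, q = F, the left side is true but the right side is false.

[⇐] Assume the antecedent. If u is true, the antecedent forces (u = T, t = F, q = T), and u & ¬t holds there. If u is false, the antecedent cannot hold. Either way u & ¬t holds.

Only the reverse direction holds.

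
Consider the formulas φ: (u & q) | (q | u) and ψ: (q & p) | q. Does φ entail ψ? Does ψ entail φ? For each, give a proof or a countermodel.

The forward direction fails; the converse holds.

[⇒] This fails. Under p = F, u = T, q = F, the left side is true but the right side is false.

[⇐] Assume the antecedent. If p is true, the antecedent forces (p = T, u = F, q = T) or (p = T, u = T, q = T), and (u & q) | (q | u) holds there. If p is false, the antecedent forces (p = F, u = F, q = T) or (p = F, u = T, q = T), and (u & q) | (q | u) holds there. Either way (u & q) | (q | u) holds.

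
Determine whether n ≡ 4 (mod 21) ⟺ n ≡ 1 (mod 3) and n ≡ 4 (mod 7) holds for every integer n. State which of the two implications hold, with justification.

Forward direction. Suppose n ≡ 4 (mod 21); write n = 21j + 4. Since 3 ∣ 21, reducing mod 3 gives n ≡ 4 ≡ 1 (mod 3); since 7 ∣ 21, reducing mod 7 gives n ≡ 4 (mod 7).

Converse. If n ≡ 1 (mod 3) and n ≡ 4 (mod 7), then by the Chinese remainder theorem n ≡ 4 (mod 21). This is exactly n ≡ 4 (mod 21).

The biconditional holds.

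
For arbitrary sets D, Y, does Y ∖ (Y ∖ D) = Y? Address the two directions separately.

(⊇) This inclusion fails. Take D = ∅, Y = {1}; then 1 ∈ Y but 1 ∉ Y ∖ (Y ∖ D).

(⊆) Let x ∈ Y ∖ (Y ∖ D). Then x ∈ D ∩ Y, from which x ∈ Y.

(⊆) holds; (⊇) fails.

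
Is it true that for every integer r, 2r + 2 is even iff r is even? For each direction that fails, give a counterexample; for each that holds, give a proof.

(⇒) This fails: take r = 1. Then 2r + 2 = 4, which is even, yet r = 1 is odd, not even.

(⇐) Suppose r is even. Since 2 is even, 2r is even for every r, so 2r + 2 has the same parity as 2, which is even. Hence 2r + 2 is even.

The forward direction fails; the converse holds.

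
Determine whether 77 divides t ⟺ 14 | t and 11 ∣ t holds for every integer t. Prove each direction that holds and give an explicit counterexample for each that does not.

The forward direction fails; the converse holds.

(⟹) This fails: take t = 77. Certainly 77 ∣ 77, but 14 ∤ 77.

(⟸) Suppose 14 ∣ t and 11 ∣ t. Any common multiple of 14 and 11 is a multiple of their lcm; here gcd(14, 11) = 1, so lcm(14, 11) = 14·11 = 154, so 154 ∣ t. Since 77 ∣ 154, it follows that 77 ∣ t.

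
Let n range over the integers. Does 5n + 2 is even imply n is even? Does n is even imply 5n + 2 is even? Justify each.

(⇐) Suppose n is even; write n = 2j. Then 5n + 2 = 5·(2j) + 2 = 2·5j + 2, which is even.

(⇒) Suppose 5n + 2 is even. Since 5 is odd, 5n and n have the same parity, so 5n + 2 ≡ n + 2 (mod 2). As 2 is even, 5n + 2 is even exactly when n is even. Thus n is even.

Both implications hold.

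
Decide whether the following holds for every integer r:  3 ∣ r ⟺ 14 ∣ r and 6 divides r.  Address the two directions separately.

(⇒) fails; (⇐) holds.

Converse. Suppose 14 ∣ r and 6 ∣ r. Any common multiple of 14 and 6 is a multiple of their lcm; here lcm(14, 6) = 14·6/gcd(14, 6) = 84/2 = 42, so 42 ∣ r. Since 3 ∣ 42, it follows that 3 ∣ r.

Forward direction. This fails: take r = 3. Certainly 3 ∣ 3, but 14 ∤ 3.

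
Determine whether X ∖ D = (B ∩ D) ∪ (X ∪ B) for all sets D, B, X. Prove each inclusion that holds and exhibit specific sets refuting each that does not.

(⊆) Let x ∈ X ∖ D. Then either x ∈ X and x ∉ D, B; or x ∈ B ∩ X and x ∉ D. In each case x ∈ (B ∩ D) ∪ (X ∪ B), so X ∖ D ⊆ (B ∩ D) ∪ (X ∪ B).

(⊇) This inclusion fails. Take D = ∅, B = {1}, X = ∅; then 1 ∈ (B ∩ D) ∪ (X ∪ B) but 1 ∉ X ∖ D.

The sets are not equal: only the forward inclusion holds.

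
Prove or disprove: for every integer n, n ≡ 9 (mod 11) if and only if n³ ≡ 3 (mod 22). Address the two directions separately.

(→) This fails: take n = 20. Then 20 ≡ 9 (mod 11), but 20³ = 8000 ≡ 14 (mod 22), not 3.

(←) Conversely, the residues r modulo 22 with r³ ≡ 3 (mod 22) are exactly {9}, and each is ≡ 9 (mod 11).

(⇒) fails; (⇐) holds.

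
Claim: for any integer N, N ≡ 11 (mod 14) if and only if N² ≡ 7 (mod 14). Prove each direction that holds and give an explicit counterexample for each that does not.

Forward direction. This fails: take N = 11. Then 11 ≡ 11 (mod 14), but 11² = 121 ≡ 9 (mod 14), not 7.

Converse. This fails: take N = 7. Then 7² = 49 ≡ 7 (mod 14), yet 7 ≡ 7 (mod 14), not 11.

Neither implication holds.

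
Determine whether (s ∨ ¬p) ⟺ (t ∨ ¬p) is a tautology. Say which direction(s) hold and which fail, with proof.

Neither direction holds.

(⇒) This fails. Under s = T, t = F, p = T, the left side is true but the right side is false.

(⇐) This fails. Under s = F, t = T, p = T, the left side is false but the right side is true.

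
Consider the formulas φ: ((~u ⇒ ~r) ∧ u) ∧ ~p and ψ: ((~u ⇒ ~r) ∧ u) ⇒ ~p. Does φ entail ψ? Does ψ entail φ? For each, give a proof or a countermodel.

(→) Assume the antecedent. If u is true, the antecedent forces (u = T, p = F, r = F) or (u = T, p = F, r = T), and ((~u ⇒ ~r) ∧ u) ⇒ ~p holds there. If u is false, the antecedent cannot hold. Either way ((~u ⇒ ~r) ∧ u) ⇒ ~p holds.

(←) This fails. Under u = F, p = F, r = F, the left side is false but the right side is true.

Not equivalent: only (⇒) holds.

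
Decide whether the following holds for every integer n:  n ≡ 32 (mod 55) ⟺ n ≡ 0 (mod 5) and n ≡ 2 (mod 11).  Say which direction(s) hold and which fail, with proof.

[⇒] This fails: n = 32 gives 32 ≡ 32 (mod 55) but 32 ≡ 2 (mod 5), so the conjunction on the right does not hold.

[⇐] This fails: n = 35 satisfies both congruences on the right (35 ≡ 0 mod 5 and 35 ≡ 2 mod 11) yet 35 ≡ 35 (mod 55), not 32.

Neither direction holds.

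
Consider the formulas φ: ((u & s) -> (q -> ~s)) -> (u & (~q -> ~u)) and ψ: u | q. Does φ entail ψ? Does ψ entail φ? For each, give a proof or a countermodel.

Not equivalent: only (⇒) holds.

(⟸) This fails. Under q = T, u = F, s = F, the left side is false but the right side is true.

(⟹) Assume the antecedent. If q is true, u | q reduces to true regardless of the other variables. If q is false, the antecedent cannot hold. Either way u | q holds.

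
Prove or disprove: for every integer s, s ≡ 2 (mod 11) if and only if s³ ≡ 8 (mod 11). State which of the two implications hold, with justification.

Both directions hold; the statement is true.

(⇒) Suppose s ≡ 2 (mod 11). Write s = 11j + 2. Then (11j + 2)³ = 1331j³ + 726j² + 132j + 8 = 11(121j³ + 66j² + 12j) + 8, so s³ ≡ 8 (mod 11).

(⇐) For the converse, argue contrapositively. If s ≢ 2 (mod 11), then s is congruent to one of 0, 1, 3, 4, 5, 6, 7, 8, 9, 10 modulo 11, and these give s³ ≡ 0, 1, 5, 9, 4, 7, 2, 6, 3, 10 respectively — never 8.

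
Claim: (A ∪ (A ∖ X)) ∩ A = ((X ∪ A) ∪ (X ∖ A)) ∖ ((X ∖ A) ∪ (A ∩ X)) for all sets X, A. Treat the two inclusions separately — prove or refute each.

(⊆) This inclusion fails. Take X = {1}, A = {1}; then 1 ∈ (A ∪ (A ∖ X)) ∩ A but 1 ∉ ((X ∪ A) ∪ (X ∖ A)) ∖ ((X ∖ A) ∪ (A ∩ X)).

(⊇) Let x ∈ ((X ∪ A) ∪ (X ∖ A)) ∖ ((X ∖ A) ∪ (A ∩ X)). Then x ∈ A and x ∉ X, from which x ∈ (A ∪ (A ∖ X)) ∩ A.

The sets are not equal: only the reverse inclusion holds.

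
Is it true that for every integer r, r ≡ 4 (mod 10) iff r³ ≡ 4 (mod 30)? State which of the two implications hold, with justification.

(⟹) This fails: take r = 14. Then 14 ≡ 4 (mod 10), but 14³ = 2744 ≡ 14 (mod 30), not 4.

(⟸) Conversely, the residues r modulo 30 with r³ ≡ 4 (mod 30) are exactly {4}, and each is ≡ 4 (mod 10).

(⇒) fails; (⇐) holds.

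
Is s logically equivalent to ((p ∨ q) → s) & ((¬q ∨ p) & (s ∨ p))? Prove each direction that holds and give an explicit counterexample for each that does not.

Forward direction. This fails. Under s = T, q = T, p = F, the left side is true but the right side is false.

Converse. Assume the antecedent. If s is true, s reduces to true regardless of the other variables. If s is false, the antecedent cannot hold. Either way s holds.

(⇒) fails; (⇐) holds.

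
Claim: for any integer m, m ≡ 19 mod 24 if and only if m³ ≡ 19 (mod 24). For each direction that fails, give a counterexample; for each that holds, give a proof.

Both directions hold.

(→) Suppose m ≡ 19 mod 24. Write m = 24j + 19. Then (24j + 19)³ = 13824j³ + 32832j² + 25992j + 6859 = 24(576j³ + 1368j² + 1083j + 285) + 19, so m³ ≡ 19 (mod 24).

(←) Conversely, suppose m³ ≡ 19 (mod 24). The only residue r in {0, …, 23} with r³ ≡ 19 (mod 24) is r = 19, so m ≡ 19 (mod 24).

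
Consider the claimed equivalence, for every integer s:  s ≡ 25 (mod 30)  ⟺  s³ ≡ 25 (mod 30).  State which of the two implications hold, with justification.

(⇒) Suppose s ≡ 25 (mod 30). Write s = 30j + 25. Then (30j + 25)³ = 27000j³ + 67500j² + 56250j + 15625 = 30(900j³ + 2250j² + 1875j + 520) + 25, so s³ ≡ 25 (mod 30).

(⇐) Conversely, suppose s³ ≡ 25 (mod 30). The only residue r in {0, …, 29} with r³ ≡ 25 (mod 30) is r = 25, so s ≡ 25 (mod 30).

Both directions hold.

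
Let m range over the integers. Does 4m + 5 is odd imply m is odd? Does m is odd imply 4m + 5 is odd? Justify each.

(⇒) This fails: take m = 0. Then 4m + 5 = 5, which is odd, yet m = 0 is even, not odd.

(⇐) Suppose m is odd. Since 4 is even, 4m is even for every m, so 4m + 5 has the same parity as 5, which is odd. Hence 4m + 5 is odd.

Only the reverse direction holds.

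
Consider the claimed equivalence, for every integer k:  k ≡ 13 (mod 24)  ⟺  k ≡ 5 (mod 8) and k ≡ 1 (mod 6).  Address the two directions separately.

(→) Suppose k ≡ 13 (mod 24); write k = 24j + 13. Since 8 ∣ 24, reducing mod 8 gives k ≡ 13 ≡ 5 (mod 8); since 6 ∣ 24, reducing mod 6 gives k ≡ 13 ≡ 1 (mod 6).

(←) Conversely, if k ≡ 5 (mod 8) and k ≡ 1 (mod 6), then by the Chinese remainder theorem k ≡ 13 (mod 24). This is exactly k ≡ 13 (mod 24).

Both directions hold.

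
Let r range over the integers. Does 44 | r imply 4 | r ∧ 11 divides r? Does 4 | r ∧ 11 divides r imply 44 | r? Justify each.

Forward direction. If 44 ∣ r, write r = 44q. Since 44 = 11·4, r = 4·(11q), so 4 ∣ r; and since 44 = 4·11, r = 11·(4q), so 11 ∣ r.

Converse. Suppose 4 ∣ r and 11 ∣ r. Any common multiple of 4 and 11 is a multiple of their lcm; here gcd(4, 11) = 1, so lcm(4, 11) = 4·11 = 44, so 44 ∣ r.

Both directions hold; the statement is true.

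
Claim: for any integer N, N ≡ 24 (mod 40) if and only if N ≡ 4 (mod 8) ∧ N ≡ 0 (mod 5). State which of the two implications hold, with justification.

(→) This fails: N = 24 gives 24 ≡ 24 (mod 40) but 24 ≡ 0 (mod 8), so the conjunction on the right does not hold.

(←) This fails: N = 20 satisfies both congruences on the right (20 ≡ 4 mod 8 and 20 ≡ 0 mod 5) yet 20 ≡ 20 (mod 40), not 24.

Neither implication holds.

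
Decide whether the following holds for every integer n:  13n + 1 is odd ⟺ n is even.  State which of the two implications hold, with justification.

Equivalent; both directions hold.

[⇒] Suppose 13n + 1 is odd. Since 13 is odd, 13n and n have the same parity, so 13n + 1 ≡ n + 1 (mod 2). As 1 is odd, 13n + 1 is odd exactly when n is even. Thus n is even.

[⇐] Conversely, suppose n is even; write n = 2j. Then 13n + 1 = 13·(2j) + 1 = 2·13j + 1, which is odd.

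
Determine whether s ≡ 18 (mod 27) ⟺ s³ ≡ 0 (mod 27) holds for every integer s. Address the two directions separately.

The forward direction holds; the converse fails.

[⇒] Suppose s ≡ 18 (mod 27). Write s = 27j + 18. Then (27j + 18)³ = 19683j³ + 39366j² + 26244j + 5832 = 27(729j³ + 1458j² + 972j + 216) + 0, so s³ ≡ 0 (mod 27).

[⇐] This fails: take s = 0. Then 0³ = 0 ≡ 0 (mod 27), yet 0 ≡ 0 (mod 27), not 18.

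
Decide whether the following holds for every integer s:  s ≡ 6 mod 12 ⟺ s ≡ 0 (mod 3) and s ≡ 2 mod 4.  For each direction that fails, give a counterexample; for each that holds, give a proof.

Forward direction. Suppose s ≡ 6 (mod 12); write s = 12j + 6. Since 3 ∣ 12, reducing mod 3 gives s ≡ 6 ≡ 0 (mod 3); since 4 ∣ 12, reducing mod 4 gives s ≡ 6 ≡ 2 (mod 4).

Converse. If s ≡ 0 (mod 3) and s ≡ 2 (mod 4), then by the Chinese remainder theorem s ≡ 6 (mod 12). This is exactly s ≡ 6 (mod 12).

Both directions hold; the statement is true.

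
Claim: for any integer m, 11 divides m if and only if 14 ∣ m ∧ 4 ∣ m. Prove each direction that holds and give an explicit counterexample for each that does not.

Neither implication holds.

(⇒) This fails: take m = 11. Certainly 11 ∣ 11, but 14 ∤ 11.

(⇐) This fails: take m = 28. Both 14 ∣ 28 and 4 ∣ 28, yet 28 is not a multiple of 11 (since 28 = 2·11 + 6), so 11 ∤ 28.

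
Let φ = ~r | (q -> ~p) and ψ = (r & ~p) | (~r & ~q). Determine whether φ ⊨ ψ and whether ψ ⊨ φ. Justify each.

Not equivalent: only (⇐) holds.

(⇒) This fails. Under p = T, r = T, q = F, the left side is true but the right side is false.

(⇐) Assume the antecedent. If p is true, the antecedent forces (p = T, r = F, q = F), and ~r | (q -> ~p) holds there. If p is false, ~r | (q -> ~p) reduces to true regardless of the other variables. Either way ~r | (q -> ~p) holds.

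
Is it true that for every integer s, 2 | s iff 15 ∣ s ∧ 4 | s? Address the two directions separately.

(←) Suppose 15 ∣ s and 4 ∣ s. Any common multiple of 15 and 4 is a multiple of their lcm; here gcd(15, 4) = 1, so lcm(15, 4) = 15·4 = 60, so 60 ∣ s. Since 2 ∣ 60, it follows that 2 ∣ s.

(→) This fails: take s = 2. Certainly 2 ∣ 2, but 15 ∤ 2.

(⇒) fails; (⇐) holds.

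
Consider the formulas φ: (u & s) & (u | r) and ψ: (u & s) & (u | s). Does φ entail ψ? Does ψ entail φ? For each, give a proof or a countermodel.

Forward direction. Assume the antecedent. If r is true, the antecedent forces (r = T, s = T, u = T), and (u & s) & (u | s) holds there. If r is false, the antecedent forces (r = F, s = T, u = T), and (u & s) & (u | s) holds there. Either way (u & s) & (u | s) holds.

Converse. Assume the antecedent. If r is true, the antecedent forces (r = T, s = T, u = T), and (u & s) & (u | r) holds there. If r is false, the antecedent forces (r = F, s = T, u = T), and (u & s) & (u | r) holds there. Either way (u & s) & (u | r) holds.

Both directions hold.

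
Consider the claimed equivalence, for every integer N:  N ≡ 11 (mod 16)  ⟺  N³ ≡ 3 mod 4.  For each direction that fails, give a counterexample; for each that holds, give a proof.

Converse. This fails: take N = 3. Then 3³ = 27 ≡ 3 (mod 4), yet 3 ≡ 3 (mod 16), not 11.

Forward direction. Suppose N ≡ 11 (mod 16). Then N³ ≡ 11³ = 1331 (mod 16), and since 4 ∣ 16, also N³ ≡ 3 (mod 4).

Not equivalent: only (⇒) holds.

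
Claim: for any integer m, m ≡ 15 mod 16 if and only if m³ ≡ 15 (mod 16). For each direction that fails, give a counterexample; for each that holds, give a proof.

Both directions hold.

(→) Suppose m ≡ 15 mod 16. Write m = 16j + 15. Then (16j + 15)³ = 4096j³ + 11520j² + 10800j + 3375 = 16(256j³ + 720j² + 675j + 210) + 15, so m³ ≡ 15 (mod 16).

(←) Conversely, suppose m³ ≡ 15 (mod 16). The only residue r in {0, …, 15} with r³ ≡ 15 (mod 16) is r = 15, so m ≡ 15 (mod 16).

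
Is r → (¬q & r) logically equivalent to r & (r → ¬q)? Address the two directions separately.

(→) This fails. Under q = F, r = F, the left side is true but the right side is false.

(←) Assume the antecedent. If q is true, the antecedent cannot hold. If q is false, r → (¬q & r) reduces to true regardless of the other variables. Either way r → (¬q & r) holds.

(⇒) fails; (⇐) holds.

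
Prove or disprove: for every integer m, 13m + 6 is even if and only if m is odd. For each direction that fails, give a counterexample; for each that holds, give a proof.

(⇒) fails and (⇐) fails.

(⇒) This fails: m = 0 gives 13m + 6 = 6, which is even, but 0 is even, not odd.

(⇐) This also fails: m = 5 is odd, but 13m + 6 = 71 is odd, not even.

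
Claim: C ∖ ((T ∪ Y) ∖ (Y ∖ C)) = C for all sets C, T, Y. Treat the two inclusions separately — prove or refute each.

Forward inclusion. Let x ∈ C ∖ ((T ∪ Y) ∖ (Y ∖ C)). Then x ∈ C and x ∉ T, Y, from which x ∈ C.

Reverse inclusion. This inclusion fails. Take C = {1}, T = {1}, Y = ∅; then 1 ∈ C but 1 ∉ C ∖ ((T ∪ Y) ∖ (Y ∖ C)).

The sets are not equal: only the forward inclusion holds.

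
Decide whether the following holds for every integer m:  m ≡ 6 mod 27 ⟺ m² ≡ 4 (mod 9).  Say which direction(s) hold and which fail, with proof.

(⇒) This fails: take m = 6. Then 6 ≡ 6 (mod 27), but 6² = 36 ≡ 0 (mod 9), not 4.

(⇐) This fails: take m = 2. Then 2² = 4 ≡ 4 (mod 9), yet 2 ≡ 2 (mod 27), not 6.

Neither implication holds.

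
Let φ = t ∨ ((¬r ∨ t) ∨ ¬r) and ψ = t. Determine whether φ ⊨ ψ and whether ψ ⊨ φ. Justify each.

The forward direction fails; the converse holds.

Converse. Assume the antecedent. If r is true, the antecedent forces (r = T, t = T), and t ∨ ((¬r ∨ t) ∨ ¬r) holds there. If r is false, t ∨ ((¬r ∨ t) ∨ ¬r) reduces to true regardless of the other variables. Either way t ∨ ((¬r ∨ t) ∨ ¬r) holds.

Forward direction. This fails. Under r = F, t = F, the left side is true but the right side is false.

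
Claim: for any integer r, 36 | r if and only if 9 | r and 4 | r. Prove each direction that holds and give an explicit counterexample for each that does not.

(⟹) If 36 ∣ r, write r = 36q. Since 36 = 4·9, r = 9·(4q), so 9 ∣ r; and since 36 = 9·4, r = 4·(9q), so 4 ∣ r.

(⟸) Suppose 9 ∣ r and 4 ∣ r. Any common multiple of 9 and 4 is a multiple of their lcm; here gcd(9, 4) = 1, so lcm(9, 4) = 9·4 = 36, so 36 ∣ r.

Both implications hold.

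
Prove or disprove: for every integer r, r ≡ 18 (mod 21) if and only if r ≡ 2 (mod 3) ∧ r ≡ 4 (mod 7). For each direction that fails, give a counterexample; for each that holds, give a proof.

(⇒) This fails: r = 18 gives 18 ≡ 18 (mod 21) but 18 ≡ 0 (mod 3), so the conjunction on the right does not hold.

(⇐) This fails: r = 11 satisfies both congruences on the right (11 ≡ 2 mod 3 and 11 ≡ 4 mod 7) yet 11 ≡ 11 (mod 21), not 18.

Neither implication holds.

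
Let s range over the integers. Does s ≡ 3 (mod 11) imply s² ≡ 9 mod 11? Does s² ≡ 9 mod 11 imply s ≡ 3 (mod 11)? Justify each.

(⇒) holds; (⇐) fails.

(→) Suppose s ≡ 3 (mod 11). Write s = 11j + 3. Then (11j + 3)² = 121j² + 66j + 9 = 11(11j² + 6j) + 9, so s² ≡ 9 (mod 11).

(←) This fails: take s = 8. Then 8² = 64 ≡ 9 (mod 11), yet 8 ≡ 8 (mod 11), not 3.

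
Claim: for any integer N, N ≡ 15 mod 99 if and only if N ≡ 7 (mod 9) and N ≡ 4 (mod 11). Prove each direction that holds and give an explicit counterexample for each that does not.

Both directions fail.

Forward direction. This fails: N = 15 gives 15 ≡ 15 (mod 99) but 15 ≡ 6 (mod 9), so the conjunction on the right does not hold.

Converse. This fails: N = 70 satisfies both congruences on the right (70 ≡ 7 mod 9 and 70 ≡ 4 mod 11) yet 70 ≡ 70 (mod 99), not 15.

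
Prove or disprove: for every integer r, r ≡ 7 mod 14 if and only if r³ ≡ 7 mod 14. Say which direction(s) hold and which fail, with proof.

Forward direction. Suppose r ≡ 7 mod 14. Write r = 14j + 7. Then (14j + 7)³ = 2744j³ + 4116j² + 2058j + 343 = 14(196j³ + 294j² + 147j + 24) + 7, so r³ ≡ 7 (mod 14).

Converse. Suppose r³ ≡ 7 (mod 14). The only residue r in {0, …, 13} with r³ ≡ 7 (mod 14) is r = 7, so r ≡ 7 (mod 14).

Both directions hold; the statement is true.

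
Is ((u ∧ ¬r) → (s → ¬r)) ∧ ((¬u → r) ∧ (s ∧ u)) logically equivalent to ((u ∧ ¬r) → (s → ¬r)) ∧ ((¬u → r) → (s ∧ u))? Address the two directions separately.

(⇒) holds; (⇐) fails.

(⟹) Assume the antecedent. If s is true, the antecedent forces (s = T, u = T, r = F) or (s = T, u = T, r = T), and the consequent holds there. If s is false, the antecedent cannot hold. Either way the consequent holds.

(⟸) This fails. Under s = F, u = F, r = F, the left side is false but the right side is true.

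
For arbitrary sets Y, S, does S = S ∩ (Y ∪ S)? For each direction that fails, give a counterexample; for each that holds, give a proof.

Forward inclusion. Let x ∈ S. Then either x ∈ S and x ∉ Y; or x ∈ Y ∩ S. In each case x ∈ S ∩ (Y ∪ S), so S ⊆ S ∩ (Y ∪ S).

Reverse inclusion. Let x ∈ S ∩ (Y ∪ S). Then either x ∈ S and x ∉ Y; or x ∈ Y ∩ S. In each case x ∈ S, so S ∩ (Y ∪ S) ⊆ S.

Both inclusions hold.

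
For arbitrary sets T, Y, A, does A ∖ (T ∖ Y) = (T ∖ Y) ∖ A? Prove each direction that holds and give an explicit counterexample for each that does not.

(⊆) This inclusion fails. Take T = ∅, Y = ∅, A = {1}; then 1 ∈ A ∖ (T ∖ Y) but 1 ∉ (T ∖ Y) ∖ A.

(⊇) This inclusion fails. Take T = {1}, Y = ∅, A = ∅; then 1 ∈ (T ∖ Y) ∖ A but 1 ∉ A ∖ (T ∖ Y).

(⊆) fails and (⊇) fails.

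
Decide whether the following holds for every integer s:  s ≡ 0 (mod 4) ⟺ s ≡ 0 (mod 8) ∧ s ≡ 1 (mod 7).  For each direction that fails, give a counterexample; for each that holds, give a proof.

Only the converse holds.

(⟹) This fails: s = 0 gives 0 ≡ 0 (mod 4) but 0 ≡ 0 (mod 7), so the conjunction on the right does not hold.

(⟸) Conversely, if s ≡ 0 (mod 8) and s ≡ 1 (mod 7), then by the Chinese remainder theorem s ≡ 8 (mod 56). Since 8 ≡ 0 (mod 4) and 4 ∣ 56, we get s ≡ 0 (mod 4).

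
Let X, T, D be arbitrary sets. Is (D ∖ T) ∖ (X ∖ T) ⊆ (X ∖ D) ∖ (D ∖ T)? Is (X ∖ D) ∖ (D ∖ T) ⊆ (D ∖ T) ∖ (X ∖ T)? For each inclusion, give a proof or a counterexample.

(⟹) This inclusion fails. Take X = ∅, T = ∅, D = {1}; then 1 ∈ (D ∖ T) ∖ (X ∖ T) but 1 ∉ (X ∖ D) ∖ (D ∖ T).

(⟸) This inclusion fails. Take X = {1}, T = ∅, D = ∅; then 1 ∈ (X ∖ D) ∖ (D ∖ T) but 1 ∉ (D ∖ T) ∖ (X ∖ T).

(⊆) fails and (⊇) fails.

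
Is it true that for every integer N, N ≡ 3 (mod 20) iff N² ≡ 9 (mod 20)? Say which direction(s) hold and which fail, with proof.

Only the forward implication holds.

Forward direction. Suppose N ≡ 3 (mod 20). Write N = 20j + 3. Then (20j + 3)² = 400j² + 120j + 9 = 20(20j² + 6j) + 9, so N² ≡ 9 (mod 20).

Converse. This fails: take N = 7. Then 7² = 49 ≡ 9 (mod 20), yet 7 ≡ 7 (mod 20), not 3.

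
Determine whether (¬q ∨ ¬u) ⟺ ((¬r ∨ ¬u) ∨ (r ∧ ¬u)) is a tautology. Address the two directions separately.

Both directions fail.

(⟹) This fails. Under u = T, r = T, q = F, the left side is true but the right side is false.

(⟸) This fails. Under u = T, r = F, q = T, the left side is false but the right side is true.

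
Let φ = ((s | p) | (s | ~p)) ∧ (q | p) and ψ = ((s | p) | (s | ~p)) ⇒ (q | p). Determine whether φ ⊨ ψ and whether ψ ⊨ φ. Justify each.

Both implications hold.

(⟹) Assume the antecedent. If p is true, ((s | p) | (s | ~p)) ⇒ (q | p) reduces to true regardless of the other variables. If p is false, the antecedent forces (s = F, p = F, q = T) or (s = T, p = F, q = T), and ((s | p) | (s | ~p)) ⇒ (q | p) holds there. Either way ((s | p) | (s | ~p)) ⇒ (q | p) holds.

(⟸) Assume the antecedent. If p is true, ((s | p) | (s | ~p)) ∧ (q | p) reduces to true regardless of the other variables. If p is false, the antecedent forces (s = F, p = F, q = T) or (s = T, p = F, q = T), and ((s | p) | (s | ~p)) ∧ (q | p) holds there. Either way ((s | p) | (s | ~p)) ∧ (q | p) holds.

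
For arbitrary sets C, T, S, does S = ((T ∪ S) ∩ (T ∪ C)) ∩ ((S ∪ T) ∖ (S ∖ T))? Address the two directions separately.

Neither inclusion holds.

Forward inclusion. This inclusion fails. Take C = ∅, T = ∅, S = {1}; then 1 ∈ S but 1 ∉ ((T ∪ S) ∩ (T ∪ C)) ∩ ((S ∪ T) ∖ (S ∖ T)).

Reverse inclusion. This inclusion fails. Take C = ∅, T = {1}, S = ∅; then 1 ∈ ((T ∪ S) ∩ (T ∪ C)) ∩ ((S ∪ T) ∖ (S ∖ T)) but 1 ∉ S.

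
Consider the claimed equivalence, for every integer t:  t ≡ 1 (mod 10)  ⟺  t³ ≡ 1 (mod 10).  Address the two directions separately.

Both implications hold.

(⇒) Suppose t ≡ 1 (mod 10). Write t = 10j + 1. Then (10j + 1)³ = 1000j³ + 300j² + 30j + 1 = 10(100j³ + 30j² + 3j) + 1, so t³ ≡ 1 (mod 10).

(⇐) For the converse, argue contrapositively. If t ≢ 1 (mod 10), then t is congruent to one of 0, 2, 3, 4, 5, 6, 7, 8, 9 modulo 10, and these give t³ ≡ 0, 8, 7, 4, 5, 6, 3, 2, 9 respectively — never 1.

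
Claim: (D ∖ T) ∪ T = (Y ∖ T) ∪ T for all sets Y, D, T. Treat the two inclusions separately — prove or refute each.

(⊆) This inclusion fails. Take Y = ∅, D = {1}, T = ∅; then 1 ∈ (D ∖ T) ∪ T but 1 ∉ (Y ∖ T) ∪ T.

(⊇) This inclusion fails. Take Y = {1}, D = ∅, T = ∅; then 1 ∈ (Y ∖ T) ∪ T but 1 ∉ (D ∖ T) ∪ T.

Neither inclusion holds.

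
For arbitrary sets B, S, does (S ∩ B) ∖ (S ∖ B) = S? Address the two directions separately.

(⊆) holds; (⊇) fails.

(⊆) Let x ∈ (S ∩ B) ∖ (S ∖ B). Then x ∈ B ∩ S, from which x ∈ S.

(⊇) This inclusion fails. Take B = ∅, S = {1}; then 1 ∈ S but 1 ∉ (S ∩ B) ∖ (S ∖ B).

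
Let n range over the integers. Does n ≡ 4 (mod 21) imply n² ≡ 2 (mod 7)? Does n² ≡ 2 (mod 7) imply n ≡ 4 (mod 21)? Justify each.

The forward direction holds; the converse fails.

[⇒] Suppose n ≡ 4 (mod 21). Then n² ≡ 4² = 16 (mod 21), and since 7 ∣ 21, also n² ≡ 2 (mod 7).

[⇐] This fails: take n = 3. Then 3² = 9 ≡ 2 (mod 7), yet 3 ≡ 3 (mod 21), not 4.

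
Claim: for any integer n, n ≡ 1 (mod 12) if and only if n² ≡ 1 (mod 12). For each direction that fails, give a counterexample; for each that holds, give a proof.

The forward direction holds; the converse fails.

[⇐] This fails: take n = 5. Then 5² = 25 ≡ 1 (mod 12), yet 5 ≡ 5 (mod 12), not 1.

[⇒] Suppose n ≡ 1 (mod 12). Write n = 12j + 1. Then (12j + 1)² = 144j² + 24j + 1 = 12(12j² + 2j) + 1, so n² ≡ 1 (mod 12).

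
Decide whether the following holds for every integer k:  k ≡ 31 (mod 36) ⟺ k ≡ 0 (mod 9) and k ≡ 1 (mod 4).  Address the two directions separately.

(⇒) This fails: k = 31 gives 31 ≡ 31 (mod 36) but 31 ≡ 4 (mod 9), so the conjunction on the right does not hold.

(⇐) This fails: k = 9 satisfies both congruences on the right (9 ≡ 0 mod 9 and 9 ≡ 1 mod 4) yet 9 ≡ 9 (mod 36), not 31.

(⇒) fails and (⇐) fails.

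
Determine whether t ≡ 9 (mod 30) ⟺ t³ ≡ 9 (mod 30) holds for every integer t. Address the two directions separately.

[⇒] Suppose t ≡ 9 (mod 30). Write t = 30j + 9. Then (30j + 9)³ = 27000j³ + 24300j² + 7290j + 729 = 30(900j³ + 810j² + 243j + 24) + 9, so t³ ≡ 9 (mod 30).

[⇐] Conversely, suppose t³ ≡ 9 (mod 30). The only residue r in {0, …, 29} with r³ ≡ 9 (mod 30) is r = 9, so t ≡ 9 (mod 30).

Both directions hold.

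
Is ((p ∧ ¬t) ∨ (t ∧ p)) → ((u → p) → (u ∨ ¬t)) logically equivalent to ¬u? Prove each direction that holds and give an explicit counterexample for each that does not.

[⇒] This fails. Under t = F, u = T, p = F, the left side is true but the right side is false.

[⇐] This fails. Under t = T, u = F, p = T, the left side is false but the right side is true.

Both directions fail.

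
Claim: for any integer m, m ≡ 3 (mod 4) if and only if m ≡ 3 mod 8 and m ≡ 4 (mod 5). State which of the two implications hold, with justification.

(⇒) fails; (⇐) holds.

(⇒) This fails: m = 3 gives 3 ≡ 3 (mod 4) but 3 ≡ 3 (mod 5), so the conjunction on the right does not hold.

(⇐) Conversely, if m ≡ 3 (mod 8) and m ≡ 4 (mod 5), then by the Chinese remainder theorem m ≡ 19 (mod 40). Since 19 ≡ 3 (mod 4) and 4 ∣ 40, we get m ≡ 3 (mod 4).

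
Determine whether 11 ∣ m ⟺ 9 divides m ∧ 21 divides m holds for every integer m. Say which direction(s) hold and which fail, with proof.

(→) This fails: take m = 11. Certainly 11 ∣ 11, but 9 ∤ 11.

(←) This fails: take m = 63. Both 9 ∣ 63 and 21 ∣ 63, yet 63 is not a multiple of 11 (since 63 = 5·11 + 8), so 11 ∤ 63.

(⇒) fails and (⇐) fails.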